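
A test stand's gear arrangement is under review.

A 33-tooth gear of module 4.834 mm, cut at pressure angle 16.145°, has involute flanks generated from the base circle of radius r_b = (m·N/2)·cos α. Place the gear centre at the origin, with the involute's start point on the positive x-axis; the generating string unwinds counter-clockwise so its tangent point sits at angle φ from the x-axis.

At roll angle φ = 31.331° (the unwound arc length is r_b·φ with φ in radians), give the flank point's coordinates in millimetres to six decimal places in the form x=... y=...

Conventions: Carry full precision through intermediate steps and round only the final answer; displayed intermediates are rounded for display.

x=87.227952 y=4.052349

class = single-mesh tooth geometry [base-circle involute, m = 4.834, 33T]
pitch radius r_p = m·N/2 = 4.834·33/2 = 79.761000
base radius r_b = r_p·cos α = 79.761000·cos 16.145° = 76.615310
roll angle φ = 31.331° = 0.54682911 rad
x = r_b·(cos φ + φ·sin φ) = 87.227952
y = r_b·(sin φ − φ·cos φ) = 4.052349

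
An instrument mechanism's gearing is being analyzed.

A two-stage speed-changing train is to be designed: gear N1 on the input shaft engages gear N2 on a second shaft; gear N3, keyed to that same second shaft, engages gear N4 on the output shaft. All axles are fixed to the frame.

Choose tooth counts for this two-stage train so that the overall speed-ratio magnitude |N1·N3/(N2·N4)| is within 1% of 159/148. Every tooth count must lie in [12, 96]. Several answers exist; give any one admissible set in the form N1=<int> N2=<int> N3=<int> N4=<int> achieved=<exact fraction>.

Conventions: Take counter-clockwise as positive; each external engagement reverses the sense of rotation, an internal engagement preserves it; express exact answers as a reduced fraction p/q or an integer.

N1=12 N2=16 N3=53 N4=37 achieved=159/148

topology: fixed-axis compound train — 2 stages, target 159/148
target = 159/148 in lowest terms: an exact hit needs N1·N3 = k·159 and N2·N4 = k·148 for one integer k, every count in [12, 96]; additionally prefer no 1:1 stage (N1 ≠ N2, N3 ≠ N4)
k = 1…3: no 1:1-free in-range split of k·159 and k·148 into factor pairs; take k = 4
k = 4: N1·N3 = 636 = 12·53, N2·N4 = 592 = 16·37
achieved = 12·53/(16·37) = 159/148; |achieved − target| = 0 ≤ 159/14800 ✓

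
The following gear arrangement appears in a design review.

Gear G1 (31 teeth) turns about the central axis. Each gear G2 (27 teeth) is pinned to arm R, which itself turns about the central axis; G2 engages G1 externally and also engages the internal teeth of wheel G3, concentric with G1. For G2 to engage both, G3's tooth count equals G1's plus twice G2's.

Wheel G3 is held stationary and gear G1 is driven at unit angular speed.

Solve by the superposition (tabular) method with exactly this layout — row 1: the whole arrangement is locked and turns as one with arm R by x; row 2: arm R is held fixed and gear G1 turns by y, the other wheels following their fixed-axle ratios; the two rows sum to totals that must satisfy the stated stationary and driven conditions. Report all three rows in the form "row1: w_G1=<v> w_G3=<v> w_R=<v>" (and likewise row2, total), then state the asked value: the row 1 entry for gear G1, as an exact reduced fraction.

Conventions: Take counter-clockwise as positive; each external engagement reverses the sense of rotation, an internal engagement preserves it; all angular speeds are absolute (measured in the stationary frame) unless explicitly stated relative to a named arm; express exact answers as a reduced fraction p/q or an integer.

topology: planetary set — G1 31T / G2 27T / G3 85T, arm = carrier (Willis)
row 1 (train locked, turned with arm): all members turn x
row 2 (arm held, sun turns y): ω_ring = −(31/85)·y, ω_arm = 0
boundary: total ω_ring = x − (31/85)·y = 0 and total ω_sun = x + y = 1  ⇒  y = 85/116, x = 31/116
row 2 ring = −(31/85)·85/116 = -31/116
totals (row 1 + row 2): sun 31/116 + 85/116 = 1, ring 31/116 + (-31/116) = 0, arm 31/116 + 0 = 31/116
asked cell (row1, sun) = 31/116

row1: w_G1=31/116 w_G3=31/116 w_R=31/116
row2: w_G1=85/116 w_G3=-31/116 w_R=0
total: w_G1=1 w_G3=0 w_R=31/116
asked value: 31/116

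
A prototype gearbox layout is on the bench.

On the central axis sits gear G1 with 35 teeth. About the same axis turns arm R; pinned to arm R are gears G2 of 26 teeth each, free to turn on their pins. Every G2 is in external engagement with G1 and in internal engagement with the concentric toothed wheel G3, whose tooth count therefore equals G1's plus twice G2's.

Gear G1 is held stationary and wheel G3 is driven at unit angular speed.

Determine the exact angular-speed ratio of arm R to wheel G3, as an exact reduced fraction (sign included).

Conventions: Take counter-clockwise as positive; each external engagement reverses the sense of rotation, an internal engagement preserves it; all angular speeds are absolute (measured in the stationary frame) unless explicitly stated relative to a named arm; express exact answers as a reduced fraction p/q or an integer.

87/122

topology: planetary set — G1 35T / G2 26T / G3 87T, arm = carrier (Willis)
ring teeth: 35 + 2·26 = 87
35(ω_sun−ω_arm) = −87(ω_ring−ω_arm),  ω_sun = 0, ω_ring = 1
35(0−ω_arm) = −87(1−ω_arm)  ⇒  122·ω_arm = 87  ⇒  ω_arm = 87/122
ω_out/ω_in = 87/122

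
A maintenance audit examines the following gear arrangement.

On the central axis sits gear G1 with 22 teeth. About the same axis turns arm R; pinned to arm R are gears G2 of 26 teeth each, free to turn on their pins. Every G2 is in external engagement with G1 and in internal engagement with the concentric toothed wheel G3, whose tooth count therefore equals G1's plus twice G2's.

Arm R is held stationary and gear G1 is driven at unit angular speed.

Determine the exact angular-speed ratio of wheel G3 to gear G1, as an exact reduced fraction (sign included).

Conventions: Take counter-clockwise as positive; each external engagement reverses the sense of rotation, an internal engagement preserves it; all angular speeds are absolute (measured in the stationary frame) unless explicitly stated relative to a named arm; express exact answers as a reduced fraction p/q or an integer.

topology: planetary set — G1 22T / G2 26T / G3 74T, arm = carrier (Willis)
ring teeth: 22 + 2·26 = 74
22(ω_sun−ω_arm) = −74(ω_ring−ω_arm),  ω_arm = 0, ω_sun = 1
ω_ring = 0 − (22/74)(1−0) = -11/37
ω_out/ω_in = -11/37

-11/37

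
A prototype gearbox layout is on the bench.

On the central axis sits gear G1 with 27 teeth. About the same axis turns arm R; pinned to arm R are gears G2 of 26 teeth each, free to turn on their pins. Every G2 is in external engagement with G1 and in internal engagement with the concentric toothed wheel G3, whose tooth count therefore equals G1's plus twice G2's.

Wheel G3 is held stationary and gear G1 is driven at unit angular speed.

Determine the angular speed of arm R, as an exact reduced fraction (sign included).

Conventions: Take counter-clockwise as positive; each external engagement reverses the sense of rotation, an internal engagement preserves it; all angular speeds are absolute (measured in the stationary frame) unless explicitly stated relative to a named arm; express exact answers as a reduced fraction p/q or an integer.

27/106

recognized (axles ride arm R): planetary set, 27/26/79 teeth
ring teeth: 27 + 2·26 = 79
27(ω_sun−ω_arm) = −79(ω_ring−ω_arm),  ω_ring = 0, ω_sun = 1
27(1−ω_arm) = −79(0−ω_arm)  ⇒  106·ω_arm = 27  ⇒  ω_arm = 27/106
exact speed ratio = 27/106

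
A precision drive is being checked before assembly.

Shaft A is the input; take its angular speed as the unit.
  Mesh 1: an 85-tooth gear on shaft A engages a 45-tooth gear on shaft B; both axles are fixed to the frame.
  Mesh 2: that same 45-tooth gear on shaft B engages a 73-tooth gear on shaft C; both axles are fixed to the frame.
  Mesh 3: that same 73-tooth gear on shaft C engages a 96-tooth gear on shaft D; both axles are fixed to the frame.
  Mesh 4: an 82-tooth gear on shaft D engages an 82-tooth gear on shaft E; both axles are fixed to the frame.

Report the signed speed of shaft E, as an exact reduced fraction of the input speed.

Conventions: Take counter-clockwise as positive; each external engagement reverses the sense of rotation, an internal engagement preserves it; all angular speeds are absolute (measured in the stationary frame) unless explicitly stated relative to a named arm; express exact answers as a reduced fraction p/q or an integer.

4-mesh fixed-axis compound train (all bearings frame-fixed)
mesh 1 [85T→45T]: |ω|/ω_in = 1×85/45 = 17/9, sense flips to −
mesh 2 [45T→73T]: |ω|/ω_in = (17/9)×45/73 = 85/73, sense flips to +
mesh 3 [73T→96T]: |ω|/ω_in = (85/73)×73/96 = 85/96, sense flips to −
mesh 4 [82T→82T]: |ω|/ω_in = (85/96)×82/82 = 85/96, sense flips to +
signed output speed (× input speed) = 85/96

85/96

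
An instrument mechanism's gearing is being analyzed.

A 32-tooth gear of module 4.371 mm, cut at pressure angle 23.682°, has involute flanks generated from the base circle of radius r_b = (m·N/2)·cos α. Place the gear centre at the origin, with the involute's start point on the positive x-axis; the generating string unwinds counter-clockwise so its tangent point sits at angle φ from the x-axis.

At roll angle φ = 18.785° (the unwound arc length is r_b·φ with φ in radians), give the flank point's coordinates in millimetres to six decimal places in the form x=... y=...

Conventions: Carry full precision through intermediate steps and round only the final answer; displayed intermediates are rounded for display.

recognized (one wheel, involute flank): single-mesh tooth geometry, m = 4.371, N = 32
pitch radius r_p = m·N/2 = 4.371·32/2 = 69.936000
base radius r_b = r_p·cos α = 69.936000·cos 23.682° = 64.046607
roll angle φ = 18.785° = 0.32786010 rad
x = r_b·(cos φ + φ·sin φ) = 67.396911
y = r_b·(sin φ − φ·cos φ) = 0.744329

x=67.396911 y=0.744329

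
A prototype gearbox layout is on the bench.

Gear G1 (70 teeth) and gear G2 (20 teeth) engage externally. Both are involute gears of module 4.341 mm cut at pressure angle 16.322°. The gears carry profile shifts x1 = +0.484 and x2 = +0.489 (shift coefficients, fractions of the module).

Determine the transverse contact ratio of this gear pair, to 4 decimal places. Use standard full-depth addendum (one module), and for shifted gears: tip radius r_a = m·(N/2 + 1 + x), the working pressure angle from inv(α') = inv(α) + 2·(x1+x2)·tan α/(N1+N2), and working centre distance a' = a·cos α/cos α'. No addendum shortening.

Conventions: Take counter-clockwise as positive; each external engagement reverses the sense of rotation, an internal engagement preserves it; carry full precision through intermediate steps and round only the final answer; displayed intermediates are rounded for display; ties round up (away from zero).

single-mesh involute tooth geometry (70T engaging 20T at module 4.341)
base radii: r_b1 = 145.811633, r_b2 = 41.660466
tip radii: r_a1 = 158.377044, r_a2 = 49.873749
inv(α') = inv(16.322°) + 2·(+0.484+0.489)·tan α/(70+20) = 0.01429647  ⇒  α' = 19.73323°
a' = a·cos α / cos α' = 195.3450·cos 16.322°/cos 19.73323° = 199.168283
action lengths: √(r_a1²−r_b1²) = 61.824396, √(r_a2²−r_b2²) = 27.418905
base pitch p_b = π·m·cos α = 13.088022
CR = (61.824396 + 27.418905 − 199.168283·sin 19.73323°)/13.088022 = 1.680611
contact ratio ≈ 1.6806

1.6806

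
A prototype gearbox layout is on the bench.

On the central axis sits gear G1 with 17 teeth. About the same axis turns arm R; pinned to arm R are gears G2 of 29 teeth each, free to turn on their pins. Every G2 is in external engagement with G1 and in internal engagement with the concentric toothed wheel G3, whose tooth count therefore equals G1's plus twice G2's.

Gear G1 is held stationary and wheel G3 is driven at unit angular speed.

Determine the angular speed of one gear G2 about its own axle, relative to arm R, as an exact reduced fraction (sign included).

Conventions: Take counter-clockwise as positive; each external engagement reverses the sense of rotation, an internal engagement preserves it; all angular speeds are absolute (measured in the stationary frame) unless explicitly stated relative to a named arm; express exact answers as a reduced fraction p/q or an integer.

1275/2668

planetary set (17T centre, 29T on arm, 75T internal) — Willis relation
ring teeth: 17 + 2·29 = 75
17(ω_sun−ω_arm) = −75(ω_ring−ω_arm),  ω_sun = 0, ω_ring = 1
17(0−ω_arm) = −75(1−ω_arm)  ⇒  92·ω_arm = 75  ⇒  ω_arm = 75/92
sun–planet mesh: 17·(0−75/92) = −29·(ω_p−ω_arm)  ⇒  ω_p−ω_arm = 1275/2668
exact speed ratio = 1275/2668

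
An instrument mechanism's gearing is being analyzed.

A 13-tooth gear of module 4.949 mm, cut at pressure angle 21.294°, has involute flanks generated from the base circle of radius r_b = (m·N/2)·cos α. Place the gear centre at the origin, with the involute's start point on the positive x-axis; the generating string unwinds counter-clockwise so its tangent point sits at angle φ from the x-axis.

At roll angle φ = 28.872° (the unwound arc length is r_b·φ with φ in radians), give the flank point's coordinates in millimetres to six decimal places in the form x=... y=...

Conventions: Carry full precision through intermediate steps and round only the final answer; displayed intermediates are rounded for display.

x=33.539535 y=1.246217

recognized (one wheel, involute flank): single-mesh tooth geometry, m = 4.949, N = 13
pitch radius r_p = m·N/2 = 4.949·13/2 = 32.168500
base radius r_b = r_p·cos α = 32.168500·cos 21.294° = 29.972333
roll angle φ = 28.872° = 0.50391146 rad
x = r_b·(cos φ + φ·sin φ) = 33.539535
y = r_b·(sin φ − φ·cos φ) = 1.246217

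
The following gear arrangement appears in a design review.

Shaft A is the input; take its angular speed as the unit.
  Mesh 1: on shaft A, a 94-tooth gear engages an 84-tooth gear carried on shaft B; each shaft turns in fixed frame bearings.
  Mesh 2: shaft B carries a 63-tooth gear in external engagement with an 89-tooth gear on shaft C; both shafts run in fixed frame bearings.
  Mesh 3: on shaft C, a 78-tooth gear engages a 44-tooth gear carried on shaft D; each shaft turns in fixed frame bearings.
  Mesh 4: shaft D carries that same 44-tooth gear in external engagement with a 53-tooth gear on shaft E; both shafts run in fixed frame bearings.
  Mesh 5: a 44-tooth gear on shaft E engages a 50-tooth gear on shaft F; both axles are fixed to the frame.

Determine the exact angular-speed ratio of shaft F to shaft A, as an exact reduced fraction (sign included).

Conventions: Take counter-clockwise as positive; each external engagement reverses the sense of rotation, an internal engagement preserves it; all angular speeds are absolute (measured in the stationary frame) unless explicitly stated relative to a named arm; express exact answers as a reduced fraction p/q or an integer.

-120978/117925

class = fixed-axis compound train [5 meshes; 5 ratios multiply, 5 sense flips]
mesh 1 [94T→84T]: running ratio 47/42, sense −
mesh 2 [63T→89T]: running ratio 141/178, sense +
mesh 3 [78T→44T]: running ratio 5499/3916, sense −
mesh 4 [44T→53T]: running ratio 5499/4717, sense +
mesh 5 [44T→50T]: running ratio 120978/117925, sense −
ω_out/ω_in = -120978/117925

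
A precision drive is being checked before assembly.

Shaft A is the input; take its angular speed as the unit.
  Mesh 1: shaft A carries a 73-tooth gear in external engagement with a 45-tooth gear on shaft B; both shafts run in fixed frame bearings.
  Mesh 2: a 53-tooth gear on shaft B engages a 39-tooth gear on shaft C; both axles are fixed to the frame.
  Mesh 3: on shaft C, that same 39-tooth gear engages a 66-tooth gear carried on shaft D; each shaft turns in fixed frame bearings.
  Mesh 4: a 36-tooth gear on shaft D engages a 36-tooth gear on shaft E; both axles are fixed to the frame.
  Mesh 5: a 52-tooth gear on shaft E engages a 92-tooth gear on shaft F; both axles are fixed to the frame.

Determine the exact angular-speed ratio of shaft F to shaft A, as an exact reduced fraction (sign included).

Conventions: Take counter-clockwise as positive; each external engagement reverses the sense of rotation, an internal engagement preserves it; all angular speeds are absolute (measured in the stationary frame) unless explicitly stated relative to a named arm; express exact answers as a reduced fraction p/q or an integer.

class = fixed-axis compound train [5 meshes; 5 ratios multiply, 5 sense flips]
mesh 1 [73T→45T]: running ratio 73/45, sense −
mesh 2 [53T→39T]: running ratio 3869/1755, sense +
mesh 3 [39T→66T]: running ratio 3869/2970, sense −
mesh 4 [36T→36T]: running ratio 3869/2970, sense +
mesh 5 [52T→92T]: running ratio 50297/68310, sense −
ω_out/ω_in = -50297/68310

-50297/68310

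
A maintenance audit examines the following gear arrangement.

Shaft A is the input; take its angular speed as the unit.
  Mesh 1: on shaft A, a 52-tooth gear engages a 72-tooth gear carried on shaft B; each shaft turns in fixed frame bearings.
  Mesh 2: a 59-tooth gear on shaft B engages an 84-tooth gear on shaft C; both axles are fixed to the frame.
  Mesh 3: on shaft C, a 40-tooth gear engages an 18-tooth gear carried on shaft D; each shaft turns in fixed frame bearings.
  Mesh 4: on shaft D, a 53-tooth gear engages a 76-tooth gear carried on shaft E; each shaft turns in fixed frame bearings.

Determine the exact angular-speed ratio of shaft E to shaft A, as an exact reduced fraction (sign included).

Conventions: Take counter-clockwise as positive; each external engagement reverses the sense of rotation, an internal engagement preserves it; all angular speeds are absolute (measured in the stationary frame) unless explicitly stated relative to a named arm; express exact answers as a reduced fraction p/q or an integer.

class = fixed-axis compound train [4 meshes; 4 ratios multiply, 4 sense flips]
mesh 1 [52T→72T]: running ratio 13/18, sense −
mesh 2 [59T→84T]: running ratio 767/1512, sense +
mesh 3 [40T→18T]: running ratio 3835/3402, sense −
mesh 4 [53T→76T]: running ratio 203255/258552, sense +
ω_out/ω_in = 203255/258552

203255/258552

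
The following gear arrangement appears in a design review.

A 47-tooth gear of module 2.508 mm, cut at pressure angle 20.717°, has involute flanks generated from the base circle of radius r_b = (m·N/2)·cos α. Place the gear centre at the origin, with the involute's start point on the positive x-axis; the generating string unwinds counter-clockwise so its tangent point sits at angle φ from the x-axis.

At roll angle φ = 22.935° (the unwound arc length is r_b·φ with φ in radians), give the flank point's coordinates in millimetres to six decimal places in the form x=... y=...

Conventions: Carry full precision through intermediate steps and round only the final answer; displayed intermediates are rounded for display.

x=59.368251 y=1.159836

recognized (one wheel, involute flank): single-mesh tooth geometry, m = 2.508, N = 47
pitch radius r_p = m·N/2 = 2.508·47/2 = 58.938000
base radius r_b = r_p·cos α = 58.938000·cos 20.717° = 55.127017
roll angle φ = 22.935° = 0.40029126 rad
x = r_b·(cos φ + φ·sin φ) = 59.368251
y = r_b·(sin φ − φ·cos φ) = 1.159836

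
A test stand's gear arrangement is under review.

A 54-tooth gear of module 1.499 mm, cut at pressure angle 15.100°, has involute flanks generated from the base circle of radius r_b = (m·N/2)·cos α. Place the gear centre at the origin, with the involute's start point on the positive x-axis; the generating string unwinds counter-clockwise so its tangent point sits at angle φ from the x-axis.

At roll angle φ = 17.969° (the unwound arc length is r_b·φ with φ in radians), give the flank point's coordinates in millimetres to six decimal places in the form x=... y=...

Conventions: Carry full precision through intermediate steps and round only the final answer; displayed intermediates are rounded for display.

single-mesh involute tooth geometry (54T wheel at module 1.499)
pitch radius r_p = m·N/2 = 1.499·54/2 = 40.473000
base radius r_b = r_p·cos α = 40.473000·cos 15.100° = 39.075574
roll angle φ = 17.969° = 0.31361821 rad
x = r_b·(cos φ + φ·sin φ) = 40.950245
y = r_b·(sin φ − φ·cos φ) = 0.397842

x=40.950245 y=0.397842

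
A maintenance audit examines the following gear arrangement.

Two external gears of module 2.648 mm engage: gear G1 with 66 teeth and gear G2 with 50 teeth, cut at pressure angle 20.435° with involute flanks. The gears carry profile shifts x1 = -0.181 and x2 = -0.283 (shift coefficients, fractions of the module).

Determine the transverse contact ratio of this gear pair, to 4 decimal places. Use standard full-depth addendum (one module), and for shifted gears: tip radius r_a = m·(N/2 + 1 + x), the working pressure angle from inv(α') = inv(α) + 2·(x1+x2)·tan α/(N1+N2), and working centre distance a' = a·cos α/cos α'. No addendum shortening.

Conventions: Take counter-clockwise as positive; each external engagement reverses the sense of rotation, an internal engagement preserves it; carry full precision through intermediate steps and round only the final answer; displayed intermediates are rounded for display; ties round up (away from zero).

recognized (one external pair, fixed centres): single-mesh tooth geometry, m = 2.648, N1 = 66, N2 = 50
base radii: r_b1 = 81.884827, r_b2 = 62.033960
tip radii: r_a1 = 89.552712, r_a2 = 68.098616
inv(α') = inv(20.435°) + 2·(-0.181-0.283)·tan α/(66+50) = 0.01295341  ⇒  α' = 19.11444°
a' = a·cos α / cos α' = 153.5840·cos 20.435°/cos 19.11444° = 152.316545
action lengths: √(r_a1²−r_b1²) = 36.256907, √(r_a2²−r_b2²) = 28.092869
base pitch p_b = π·m·cos α = 7.795417
CR = (36.256907 + 28.092869 − 152.316545·sin 19.11444°)/7.795417 = 1.856578
contact ratio ≈ 1.8566

1.8566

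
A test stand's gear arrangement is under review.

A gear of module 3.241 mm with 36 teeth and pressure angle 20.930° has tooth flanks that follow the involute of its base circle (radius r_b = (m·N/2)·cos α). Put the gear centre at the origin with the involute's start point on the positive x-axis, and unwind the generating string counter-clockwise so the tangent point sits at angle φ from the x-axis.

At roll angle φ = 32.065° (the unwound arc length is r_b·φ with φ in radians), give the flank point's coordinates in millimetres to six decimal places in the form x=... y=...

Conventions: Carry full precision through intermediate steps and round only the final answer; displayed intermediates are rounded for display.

x=62.364980 y=3.084947

topology: single-mesh involute geometry — m = 3.241, N = 36
pitch radius r_p = m·N/2 = 3.241·36/2 = 58.338000
base radius r_b = r_p·cos α = 58.338000·cos 20.930° = 54.488716
roll angle φ = 32.065° = 0.55963982 rad
x = r_b·(cos φ + φ·sin φ) = 62.364980
y = r_b·(sin φ − φ·cos φ) = 3.084947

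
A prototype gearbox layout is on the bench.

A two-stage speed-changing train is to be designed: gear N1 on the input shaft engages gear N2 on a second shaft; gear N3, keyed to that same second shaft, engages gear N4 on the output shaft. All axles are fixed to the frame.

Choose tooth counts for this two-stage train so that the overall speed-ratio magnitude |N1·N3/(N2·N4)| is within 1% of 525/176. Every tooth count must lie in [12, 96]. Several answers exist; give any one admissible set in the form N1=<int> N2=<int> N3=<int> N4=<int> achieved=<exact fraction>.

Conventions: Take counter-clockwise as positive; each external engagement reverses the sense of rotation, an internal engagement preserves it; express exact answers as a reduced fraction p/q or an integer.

N1=14 N2=16 N3=75 N4=22 achieved=525/176

2-stage fixed-axis compound train for ratio 525/176
target = 525/176 in lowest terms: an exact hit needs N1·N3 = k·525 and N2·N4 = k·176 for one integer k, every count in [12, 96]; additionally prefer no 1:1 stage (N1 ≠ N2, N3 ≠ N4)
k = 1: no 1:1-free in-range split of k·525 and k·176 into factor pairs; take k = 2
k = 2: N1·N3 = 1050 = 14·75, N2·N4 = 352 = 16·22
achieved = 14·75/(16·22) = 525/176; |achieved − target| = 0 ≤ 21/704 ✓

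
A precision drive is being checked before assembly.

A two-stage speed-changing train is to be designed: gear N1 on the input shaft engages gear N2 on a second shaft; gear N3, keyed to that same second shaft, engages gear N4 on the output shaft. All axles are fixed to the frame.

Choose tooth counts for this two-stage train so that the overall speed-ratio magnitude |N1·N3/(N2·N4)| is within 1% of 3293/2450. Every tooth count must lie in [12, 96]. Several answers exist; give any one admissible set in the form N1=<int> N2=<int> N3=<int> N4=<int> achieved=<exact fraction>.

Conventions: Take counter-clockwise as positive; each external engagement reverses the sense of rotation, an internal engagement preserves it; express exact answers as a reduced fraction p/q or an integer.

class = fixed-axis compound train [2-stage, 3293/2450 wanted]
target = 3293/2450 in lowest terms: an exact hit needs N1·N3 = k·3293 and N2·N4 = k·2450 for one integer k, every count in [12, 96]; additionally prefer no 1:1 stage (N1 ≠ N2, N3 ≠ N4)
k = 1: N1·N3 = 3293 = 37·89, N2·N4 = 2450 = 35·70
achieved = 37·89/(35·70) = 3293/2450; |achieved − target| = 0 ≤ 3293/245000 ✓

N1=37 N2=35 N3=89 N4=70 achieved=3293/2450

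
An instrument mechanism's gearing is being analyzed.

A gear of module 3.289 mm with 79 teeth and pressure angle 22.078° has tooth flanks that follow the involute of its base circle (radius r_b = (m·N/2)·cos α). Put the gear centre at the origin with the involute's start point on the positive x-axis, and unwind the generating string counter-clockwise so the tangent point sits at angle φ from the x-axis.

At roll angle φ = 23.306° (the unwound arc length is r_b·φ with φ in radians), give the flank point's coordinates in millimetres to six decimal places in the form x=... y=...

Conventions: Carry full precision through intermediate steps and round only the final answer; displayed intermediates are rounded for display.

x=129.940712 y=2.656432

single-mesh involute tooth geometry (79T wheel at module 3.289)
pitch radius r_p = m·N/2 = 3.289·79/2 = 129.915500
base radius r_b = r_p·cos α = 129.915500·cos 22.078° = 120.389189
roll angle φ = 23.306° = 0.40676644 rad
x = r_b·(cos φ + φ·sin φ) = 129.940712
y = r_b·(sin φ − φ·cos φ) = 2.656432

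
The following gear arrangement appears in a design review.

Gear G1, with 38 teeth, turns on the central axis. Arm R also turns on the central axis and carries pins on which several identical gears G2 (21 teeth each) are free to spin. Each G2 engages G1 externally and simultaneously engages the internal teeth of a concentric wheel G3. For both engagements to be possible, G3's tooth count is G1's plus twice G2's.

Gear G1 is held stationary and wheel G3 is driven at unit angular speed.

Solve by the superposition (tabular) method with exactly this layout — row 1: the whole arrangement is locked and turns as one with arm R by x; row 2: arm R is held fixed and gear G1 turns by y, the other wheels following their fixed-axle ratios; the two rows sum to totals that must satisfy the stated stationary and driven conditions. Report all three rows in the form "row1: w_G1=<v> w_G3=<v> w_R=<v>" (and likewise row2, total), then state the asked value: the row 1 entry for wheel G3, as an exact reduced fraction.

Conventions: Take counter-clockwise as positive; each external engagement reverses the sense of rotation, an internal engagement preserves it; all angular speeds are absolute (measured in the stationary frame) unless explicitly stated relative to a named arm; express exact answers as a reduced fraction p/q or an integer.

row1: w_G1=40/59 w_G3=40/59 w_R=40/59
row2: w_G1=-40/59 w_G3=19/59 w_R=0
total: w_G1=0 w_G3=1 w_R=40/59
asked value: 40/59

class = planetary set [G3 = 38+2·21 = 80; Willis about the carrier]
row 1 — lock + rotate with arm: ω_sun = ω_ring = ω_arm = x
row 2: sun turns y, ring = −(38/80)·y, arm 0
boundary: total ω_sun = x + y = 0 and total ω_ring = x − (38/80)·y = 1  ⇒  y = -40/59, x = 40/59
row 2 ring = −(38/80)·(-40/59) = 19/59
totals (row 1 + row 2): sun 40/59 + (-40/59) = 0, ring 40/59 + 19/59 = 1, arm 40/59 + 0 = 40/59
asked cell (row1, ring) = 40/59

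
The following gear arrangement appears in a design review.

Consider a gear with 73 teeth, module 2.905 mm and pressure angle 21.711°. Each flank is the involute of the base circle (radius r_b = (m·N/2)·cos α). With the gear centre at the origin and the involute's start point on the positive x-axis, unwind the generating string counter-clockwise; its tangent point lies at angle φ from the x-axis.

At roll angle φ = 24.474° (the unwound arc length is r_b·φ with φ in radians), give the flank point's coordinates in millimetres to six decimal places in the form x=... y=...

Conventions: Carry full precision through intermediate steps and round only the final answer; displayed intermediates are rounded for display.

x=107.091985 y=2.512837

topology: single-mesh involute geometry — m = 2.905, N = 73
pitch radius r_p = m·N/2 = 2.905·73/2 = 106.032500
base radius r_b = r_p·cos α = 106.032500·cos 21.711° = 98.510721
roll angle φ = 24.474° = 0.42715188 rad
x = r_b·(cos φ + φ·sin φ) = 107.091985
y = r_b·(sin φ − φ·cos φ) = 2.512837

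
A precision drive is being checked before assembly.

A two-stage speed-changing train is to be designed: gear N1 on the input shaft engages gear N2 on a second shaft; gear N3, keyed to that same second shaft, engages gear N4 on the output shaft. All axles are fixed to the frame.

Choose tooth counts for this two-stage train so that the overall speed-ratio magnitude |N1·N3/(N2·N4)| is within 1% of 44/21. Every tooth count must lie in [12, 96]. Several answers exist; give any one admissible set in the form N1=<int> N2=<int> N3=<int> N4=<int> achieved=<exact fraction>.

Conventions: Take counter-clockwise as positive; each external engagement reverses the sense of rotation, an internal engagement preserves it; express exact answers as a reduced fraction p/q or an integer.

N1=16 N2=12 N3=22 N4=14 achieved=44/21

2-stage fixed-axis compound train for ratio 44/21
target = 44/21 in lowest terms: an exact hit needs N1·N3 = k·44 and N2·N4 = k·21 for one integer k, every count in [12, 96]; additionally prefer no 1:1 stage (N1 ≠ N2, N3 ≠ N4)
k = 1…7: no 1:1-free in-range split of k·44 and k·21 into factor pairs; take k = 8
k = 8: N1·N3 = 352 = 16·22, N2·N4 = 168 = 12·14
achieved = 16·22/(12·14) = 44/21; |achieved − target| = 0 ≤ 11/525 ✓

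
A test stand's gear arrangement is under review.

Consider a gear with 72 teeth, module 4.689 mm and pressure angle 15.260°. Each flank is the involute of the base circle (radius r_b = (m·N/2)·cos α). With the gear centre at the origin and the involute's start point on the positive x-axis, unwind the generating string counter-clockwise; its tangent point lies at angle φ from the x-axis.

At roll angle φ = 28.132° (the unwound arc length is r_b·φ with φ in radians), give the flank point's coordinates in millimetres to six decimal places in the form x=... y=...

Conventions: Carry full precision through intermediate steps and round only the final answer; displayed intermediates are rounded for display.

topology: single-mesh involute geometry — m = 4.689, N = 72
pitch radius r_p = m·N/2 = 4.689·72/2 = 168.804000
base radius r_b = r_p·cos α = 168.804000·cos 15.260° = 162.852208
roll angle φ = 28.132° = 0.49099603 rad
x = r_b·(cos φ + φ·sin φ) = 181.314842
y = r_b·(sin φ − φ·cos φ) = 6.271915

x=181.314842 y=6.271915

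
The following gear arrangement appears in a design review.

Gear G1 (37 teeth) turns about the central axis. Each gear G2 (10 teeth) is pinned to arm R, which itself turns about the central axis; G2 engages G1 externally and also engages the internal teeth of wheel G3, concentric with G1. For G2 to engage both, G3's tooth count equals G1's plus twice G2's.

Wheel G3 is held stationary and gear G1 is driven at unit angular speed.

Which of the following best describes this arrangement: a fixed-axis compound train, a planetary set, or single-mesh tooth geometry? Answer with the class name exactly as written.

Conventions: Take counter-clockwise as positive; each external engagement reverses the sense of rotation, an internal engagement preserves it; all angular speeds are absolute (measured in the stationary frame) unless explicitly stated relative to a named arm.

planetary set

topology: planetary set — G1 37T / G2 10T / G3 57T, arm = carrier (Willis)
classification: planetary set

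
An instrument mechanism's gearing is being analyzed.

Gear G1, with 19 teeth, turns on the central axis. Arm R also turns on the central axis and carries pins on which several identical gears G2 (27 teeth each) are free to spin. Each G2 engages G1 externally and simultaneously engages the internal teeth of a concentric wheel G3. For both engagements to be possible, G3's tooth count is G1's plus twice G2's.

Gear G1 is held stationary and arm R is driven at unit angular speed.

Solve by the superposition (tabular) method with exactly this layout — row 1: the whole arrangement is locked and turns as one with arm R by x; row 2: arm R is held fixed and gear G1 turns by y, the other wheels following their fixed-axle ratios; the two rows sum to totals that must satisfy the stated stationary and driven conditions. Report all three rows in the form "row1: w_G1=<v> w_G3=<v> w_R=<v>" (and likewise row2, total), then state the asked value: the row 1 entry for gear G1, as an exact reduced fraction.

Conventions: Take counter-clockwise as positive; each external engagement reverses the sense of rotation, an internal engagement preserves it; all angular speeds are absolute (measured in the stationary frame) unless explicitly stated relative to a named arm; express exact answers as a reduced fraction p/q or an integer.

row1: w_G1=1 w_G3=1 w_R=1
row2: w_G1=-1 w_G3=19/73 w_R=0
total: w_G1=0 w_G3=92/73 w_R=1
asked value: 1

topology: planetary set — G1 19T / G2 27T / G3 73T, arm = carrier (Willis)
row 1: whole set turns with the arm by x
superposition row 2 [arm held]: sun y, ring −(19/73)·y, arm 0
boundary: total ω_sun = x + y = 0 and total ω_arm = x = 1  ⇒  y = -1, x = 1
row 2 ring = −(19/73)·(-1) = 19/73
totals (row 1 + row 2): sun 1 + (-1) = 0, ring 1 + 19/73 = 92/73, arm 1 + 0 = 1
asked cell (row1, sun) = 1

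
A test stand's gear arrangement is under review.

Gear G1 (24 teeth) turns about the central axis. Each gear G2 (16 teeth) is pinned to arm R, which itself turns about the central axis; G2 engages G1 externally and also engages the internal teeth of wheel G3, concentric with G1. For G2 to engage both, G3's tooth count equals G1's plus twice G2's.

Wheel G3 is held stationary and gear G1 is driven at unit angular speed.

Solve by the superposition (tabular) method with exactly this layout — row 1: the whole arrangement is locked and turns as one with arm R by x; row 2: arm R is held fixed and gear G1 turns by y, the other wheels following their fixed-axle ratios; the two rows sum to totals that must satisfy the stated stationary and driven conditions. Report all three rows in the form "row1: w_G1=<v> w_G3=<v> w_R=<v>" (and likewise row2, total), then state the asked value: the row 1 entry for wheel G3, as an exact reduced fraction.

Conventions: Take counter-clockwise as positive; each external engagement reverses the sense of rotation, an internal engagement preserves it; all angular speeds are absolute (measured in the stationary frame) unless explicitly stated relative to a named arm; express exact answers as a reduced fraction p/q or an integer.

recognized (axles ride arm R): planetary set, 24/16/56 teeth
row 1 — lock + rotate with arm: ω_sun = ω_ring = ω_arm = x
row 2 (arm held, sun turns y): ω_ring = −(24/56)·y, ω_arm = 0
boundary: total ω_ring = x − (24/56)·y = 0 and total ω_sun = x + y = 1  ⇒  y = 7/10, x = 3/10
row 2 ring = −(24/56)·7/10 = -3/10
totals (row 1 + row 2): sun 3/10 + 7/10 = 1, ring 3/10 + (-3/10) = 0, arm 3/10 + 0 = 3/10
asked cell (row1, ring) = 3/10

row1: w_G1=3/10 w_G3=3/10 w_R=3/10
row2: w_G1=7/10 w_G3=-3/10 w_R=0
total: w_G1=1 w_G3=0 w_R=3/10
asked value: 3/10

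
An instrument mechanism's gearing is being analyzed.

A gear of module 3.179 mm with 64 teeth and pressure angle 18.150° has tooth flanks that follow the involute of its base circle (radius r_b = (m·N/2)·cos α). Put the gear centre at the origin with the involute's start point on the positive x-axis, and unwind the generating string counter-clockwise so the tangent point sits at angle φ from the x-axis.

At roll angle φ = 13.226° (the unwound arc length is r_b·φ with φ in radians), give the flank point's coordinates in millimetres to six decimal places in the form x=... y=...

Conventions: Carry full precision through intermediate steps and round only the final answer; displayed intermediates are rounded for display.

x=99.207716 y=0.394236

class = single-mesh tooth geometry [base-circle involute, m = 3.179, 64T]
pitch radius r_p = m·N/2 = 3.179·64/2 = 101.728000
base radius r_b = r_p·cos α = 101.728000·cos 18.150° = 96.666447
roll angle φ = 13.226° = 0.23083725 rad
x = r_b·(cos φ + φ·sin φ) = 99.207716
y = r_b·(sin φ − φ·cos φ) = 0.394236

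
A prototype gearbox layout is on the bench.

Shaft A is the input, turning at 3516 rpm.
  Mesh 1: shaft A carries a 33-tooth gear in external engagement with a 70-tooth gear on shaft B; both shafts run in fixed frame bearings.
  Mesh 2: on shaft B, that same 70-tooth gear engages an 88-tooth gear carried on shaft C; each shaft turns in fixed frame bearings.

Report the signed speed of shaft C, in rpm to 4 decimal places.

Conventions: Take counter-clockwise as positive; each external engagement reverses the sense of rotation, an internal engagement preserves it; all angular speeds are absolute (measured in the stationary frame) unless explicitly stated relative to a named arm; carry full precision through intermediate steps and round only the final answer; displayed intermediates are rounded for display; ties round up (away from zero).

2-mesh fixed-axis compound train (all bearings frame-fixed)
mesh 1 [33T→70T]: ω = 3516.0000×33/70 = 1657.5429 rpm, sense flips to −
mesh 2 [70T→88T]: ω = 1657.5429×70/88 = 1318.5000 rpm, sense flips to +
signed output speed = +1318.5000 rpm

+1318.5000 rpm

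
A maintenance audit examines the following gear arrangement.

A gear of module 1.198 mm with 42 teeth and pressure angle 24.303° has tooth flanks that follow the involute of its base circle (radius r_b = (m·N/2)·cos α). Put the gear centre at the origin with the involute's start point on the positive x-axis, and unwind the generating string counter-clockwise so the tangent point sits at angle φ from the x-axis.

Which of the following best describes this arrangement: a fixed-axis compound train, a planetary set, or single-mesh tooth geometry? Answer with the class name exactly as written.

single-mesh tooth geometry

class = single-mesh tooth geometry [base-circle involute, m = 1.198, 42T]
classification: single-mesh tooth geometry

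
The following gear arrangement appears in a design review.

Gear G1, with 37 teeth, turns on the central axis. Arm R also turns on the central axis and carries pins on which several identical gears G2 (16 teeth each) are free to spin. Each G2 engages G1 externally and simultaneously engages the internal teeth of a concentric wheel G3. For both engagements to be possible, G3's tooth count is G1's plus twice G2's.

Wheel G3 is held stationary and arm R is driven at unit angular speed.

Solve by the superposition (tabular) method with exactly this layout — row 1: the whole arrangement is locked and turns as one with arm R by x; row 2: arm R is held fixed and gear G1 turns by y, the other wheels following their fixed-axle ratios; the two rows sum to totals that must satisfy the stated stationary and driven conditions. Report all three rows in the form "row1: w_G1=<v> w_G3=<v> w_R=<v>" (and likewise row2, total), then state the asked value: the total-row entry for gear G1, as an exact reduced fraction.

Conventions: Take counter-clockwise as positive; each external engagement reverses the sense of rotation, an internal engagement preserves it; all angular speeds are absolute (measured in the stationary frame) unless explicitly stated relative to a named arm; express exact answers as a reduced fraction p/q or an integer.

row1: w_G1=1 w_G3=1 w_R=1
row2: w_G1=69/37 w_G3=-1 w_R=0
total: w_G1=106/37 w_G3=0 w_R=1
asked value: 106/37

class = planetary set [G3 = 37+2·16 = 69; Willis about the carrier]
superposition row 1 [locked train]: every member turns x
row 2 (arm held, sun turns y): ω_ring = −(37/69)·y, ω_arm = 0
boundary: total ω_ring = x − (37/69)·y = 0 and total ω_arm = x = 1  ⇒  y = 69/37, x = 1
row 2 ring = −(37/69)·69/37 = -1
totals (row 1 + row 2): sun 1 + 69/37 = 106/37, ring 1 + (-1) = 0, arm 1 + 0 = 1
asked cell (total, sun) = 106/37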